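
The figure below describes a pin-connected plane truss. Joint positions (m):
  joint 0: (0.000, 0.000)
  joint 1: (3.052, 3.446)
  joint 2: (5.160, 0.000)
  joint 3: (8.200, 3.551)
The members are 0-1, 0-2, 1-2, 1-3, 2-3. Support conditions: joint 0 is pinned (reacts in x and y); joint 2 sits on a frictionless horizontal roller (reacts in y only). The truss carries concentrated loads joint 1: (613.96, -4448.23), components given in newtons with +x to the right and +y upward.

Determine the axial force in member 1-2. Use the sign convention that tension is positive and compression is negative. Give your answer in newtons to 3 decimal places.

N=4 nodes, M=5 members, R=3 reactions → 2N=8, M+R=8
member 0 (0-1): L=4.6032, (cx,cy)=(0.6630,0.7486)
member 1 (0-2): L=5.1600, (cx,cy)=(1.0000,0.0000)
member 2 (1-2): L=4.0396, (cx,cy)=(0.5218,-0.8530)
member 3 (1-3): L=5.1491, (cx,cy)=(0.9998,0.0204)
member 4 (2-3): L=4.6745, (cx,cy)=(0.6503,0.7596)
solve A·x = −loads:
  F[0-1] = -1879.7616 N (compression)
  F[0-2] = +1860.2690 N (tension)
  F[1-2] = -3564.8915 N (compression)
  F[1-3] = -0.0000 N (compression)
  F[2-3] = +0.0000 N (tension)
  Rx@0 = -613.9600 N
  Ry@0 = +1407.2021 N
  Ry@2 = +3041.0279 N

-3564.892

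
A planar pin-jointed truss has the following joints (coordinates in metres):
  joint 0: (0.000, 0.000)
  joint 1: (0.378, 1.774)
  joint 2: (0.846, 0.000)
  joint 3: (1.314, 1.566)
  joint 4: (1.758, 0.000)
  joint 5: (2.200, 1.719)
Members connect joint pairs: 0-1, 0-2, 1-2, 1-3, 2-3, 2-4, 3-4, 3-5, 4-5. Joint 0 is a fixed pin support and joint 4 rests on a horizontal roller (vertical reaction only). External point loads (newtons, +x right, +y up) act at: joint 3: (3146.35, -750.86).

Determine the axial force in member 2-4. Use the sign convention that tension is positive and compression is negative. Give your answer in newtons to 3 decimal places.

N=6 nodes, M=9 members, R=3 reactions → 2N=12, M+R=12
member 0 (0-1): L=1.8138, (cx,cy)=(0.2084,0.9780)
member 1 (0-2): L=0.8460, (cx,cy)=(1.0000,0.0000)
member 2 (1-2): L=1.8347, (cx,cy)=(0.2551,-0.9669)
member 3 (1-3): L=0.9588, (cx,cy)=(0.9762,-0.2169)
member 4 (2-3): L=1.6344, (cx,cy)=(0.2863,0.9581)
member 5 (2-4): L=0.9120, (cx,cy)=(1.0000,0.0000)
member 6 (3-4): L=1.6277, (cx,cy)=(0.2728,-0.9621)
member 7 (3-5): L=0.8991, (cx,cy)=(0.9854,0.1702)
member 8 (4-5): L=1.7749, (cx,cy)=(0.2490,0.9685)
solve A·x = −loads:
  F[0-1] = +2671.7457 N (tension)
  F[0-2] = +2589.5598 N (tension)
  F[1-2] = -3006.7170 N (compression)
  F[1-3] = +1356.0455 N (tension)
  F[2-3] = +3034.3016 N (tension)
  F[2-4] = +953.7620 N (tension)
  F[3-4] = -3496.5388 N (compression)
  F[3-5] = -0.0000 N (compression)
  F[4-5] = +0.0000 N (tension)
  Rx@0 = -3146.3500 N
  Ry@0 = -2613.0843 N
  Ry@4 = +3363.9443 N

953.762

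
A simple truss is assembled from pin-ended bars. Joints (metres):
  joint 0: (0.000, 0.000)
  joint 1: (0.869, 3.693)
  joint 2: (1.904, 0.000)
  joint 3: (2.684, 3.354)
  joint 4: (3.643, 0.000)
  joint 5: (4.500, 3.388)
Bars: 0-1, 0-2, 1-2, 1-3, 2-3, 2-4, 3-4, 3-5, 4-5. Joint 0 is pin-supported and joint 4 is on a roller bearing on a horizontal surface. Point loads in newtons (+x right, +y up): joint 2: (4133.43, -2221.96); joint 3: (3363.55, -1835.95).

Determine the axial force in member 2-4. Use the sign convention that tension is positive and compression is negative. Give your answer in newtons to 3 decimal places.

1604.242

N=6 nodes, M=9 members, R=3 reactions → 2N=12, M+R=12
member 0 (0-1): L=3.7939, (cx,cy)=(0.2291,0.9734)
member 1 (0-2): L=1.9040, (cx,cy)=(1.0000,0.0000)
member 2 (1-2): L=3.8353, (cx,cy)=(0.2699,-0.9629)
member 3 (1-3): L=1.8464, (cx,cy)=(0.9830,-0.1836)
member 4 (2-3): L=3.4435, (cx,cy)=(0.2265,0.9740)
member 5 (2-4): L=1.7390, (cx,cy)=(1.0000,0.0000)
member 6 (3-4): L=3.4884, (cx,cy)=(0.2749,-0.9615)
member 7 (3-5): L=1.8163, (cx,cy)=(0.9998,0.0187)
member 8 (4-5): L=3.4947, (cx,cy)=(0.2452,0.9695)
solve A·x = −loads:
  F[0-1] = +1595.1633 N (tension)
  F[0-2] = +7131.6014 N (tension)
  F[1-2] = -1776.4460 N (compression)
  F[1-3] = +859.3828 N (tension)
  F[2-3] = +4037.4391 N (tension)
  F[2-4] = +1604.2417 N (tension)
  F[3-4] = -5835.5068 N (compression)
  F[3-5] = -0.0000 N (tension)
  F[4-5] = -0.0000 N (tension)
  Rx@0 = -7496.9800 N
  Ry@0 = -1552.7538 N
  Ry@4 = +5610.6638 N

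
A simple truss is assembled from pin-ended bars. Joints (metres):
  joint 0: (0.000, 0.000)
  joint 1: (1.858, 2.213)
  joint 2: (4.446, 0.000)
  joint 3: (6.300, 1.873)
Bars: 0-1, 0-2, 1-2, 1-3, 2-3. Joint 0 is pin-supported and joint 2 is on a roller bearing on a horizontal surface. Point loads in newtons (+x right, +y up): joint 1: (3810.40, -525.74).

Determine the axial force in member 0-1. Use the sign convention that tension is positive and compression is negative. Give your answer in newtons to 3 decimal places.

2076.874

N=4 nodes, M=5 members, R=3 reactions → 2N=8, M+R=8
member 0 (0-1): L=2.8896, (cx,cy)=(0.6430,0.7659)
member 1 (0-2): L=4.4460, (cx,cy)=(1.0000,0.0000)
member 2 (1-2): L=3.4052, (cx,cy)=(0.7600,-0.6499)
member 3 (1-3): L=4.4550, (cx,cy)=(0.9971,-0.0763)
member 4 (2-3): L=2.6354, (cx,cy)=(0.7035,0.7107)
solve A·x = −loads:
  F[0-1] = +2076.8742 N (tension)
  F[0-2] = +2474.9587 N (tension)
  F[1-2] = -3256.4257 N (compression)
  F[1-3] = -0.0000 N (compression)
  F[2-3] = +0.0000 N (tension)
  Rx@0 = -3810.4000 N
  Ry@0 = -1590.5983 N
  Ry@2 = +2116.3383 N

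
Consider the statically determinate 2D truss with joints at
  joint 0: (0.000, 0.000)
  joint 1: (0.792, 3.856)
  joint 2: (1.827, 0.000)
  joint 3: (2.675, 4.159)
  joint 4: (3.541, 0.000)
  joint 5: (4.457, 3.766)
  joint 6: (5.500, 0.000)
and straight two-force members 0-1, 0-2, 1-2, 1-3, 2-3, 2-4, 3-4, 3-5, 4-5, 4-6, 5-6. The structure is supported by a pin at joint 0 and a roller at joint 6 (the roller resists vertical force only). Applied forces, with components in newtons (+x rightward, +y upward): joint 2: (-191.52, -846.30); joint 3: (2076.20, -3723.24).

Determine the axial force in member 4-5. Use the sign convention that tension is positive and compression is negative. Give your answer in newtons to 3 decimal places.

N=7 nodes, M=11 members, R=3 reactions → 2N=14, M+R=14
member 0 (0-1): L=3.9365, (cx,cy)=(0.2012,0.9796)
member 1 (0-2): L=1.8270, (cx,cy)=(1.0000,0.0000)
member 2 (1-2): L=3.9925, (cx,cy)=(0.2592,-0.9658)
member 3 (1-3): L=1.9072, (cx,cy)=(0.9873,0.1589)
member 4 (2-3): L=4.2446, (cx,cy)=(0.1998,0.9798)
member 5 (2-4): L=1.7140, (cx,cy)=(1.0000,0.0000)
member 6 (3-4): L=4.2482, (cx,cy)=(0.2039,-0.9790)
member 7 (3-5): L=1.8248, (cx,cy)=(0.9765,-0.2154)
member 8 (4-5): L=3.8758, (cx,cy)=(0.2363,0.9717)
member 9 (4-6): L=1.9590, (cx,cy)=(1.0000,0.0000)
member 10 (5-6): L=3.9078, (cx,cy)=(0.2669,-0.9637)
solve A·x = −loads:
  F[0-1] = -926.5275 N (compression)
  F[0-2] = +2071.0919 N (tension)
  F[1-2] = +871.0276 N (tension)
  F[1-3] = -417.5170 N (compression)
  F[2-3] = +5.1534 N (tension)
  F[2-4] = +2487.3848 N (tension)
  F[3-4] = -3333.2379 N (compression)
  F[3-5] = -1851.3452 N (compression)
  F[4-5] = +3358.3868 N (tension)
  F[4-6] = +1014.1856 N (tension)
  F[5-6] = -3799.8045 N (compression)
  Rx@0 = -1884.6800 N
  Ry@0 = +907.5813 N
  Ry@6 = +3661.9587 N

3358.387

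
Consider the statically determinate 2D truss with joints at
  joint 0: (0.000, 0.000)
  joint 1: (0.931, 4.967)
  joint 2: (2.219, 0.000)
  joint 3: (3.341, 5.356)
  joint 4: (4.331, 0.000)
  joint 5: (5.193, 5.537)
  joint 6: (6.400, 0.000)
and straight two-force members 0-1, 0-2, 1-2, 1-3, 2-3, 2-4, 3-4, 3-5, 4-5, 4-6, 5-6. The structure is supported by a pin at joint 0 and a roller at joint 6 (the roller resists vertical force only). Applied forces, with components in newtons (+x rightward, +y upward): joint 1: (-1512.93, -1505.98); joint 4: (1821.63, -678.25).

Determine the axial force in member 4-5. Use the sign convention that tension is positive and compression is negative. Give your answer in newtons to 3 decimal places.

-520.713

N=7 nodes, M=11 members, R=3 reactions → 2N=14, M+R=14
member 0 (0-1): L=5.0535, (cx,cy)=(0.1842,0.9829)
member 1 (0-2): L=2.2190, (cx,cy)=(1.0000,0.0000)
member 2 (1-2): L=5.1313, (cx,cy)=(0.2510,-0.9680)
member 3 (1-3): L=2.4412, (cx,cy)=(0.9872,0.1593)
member 4 (2-3): L=5.4723, (cx,cy)=(0.2050,0.9788)
member 5 (2-4): L=2.1120, (cx,cy)=(1.0000,0.0000)
member 6 (3-4): L=5.4467, (cx,cy)=(0.1818,-0.9833)
member 7 (3-5): L=1.8608, (cx,cy)=(0.9953,0.0973)
member 8 (4-5): L=5.6037, (cx,cy)=(0.1538,0.9881)
member 9 (4-6): L=2.0690, (cx,cy)=(1.0000,0.0000)
member 10 (5-6): L=5.6670, (cx,cy)=(0.2130,-0.9771)
solve A·x = −loads:
  F[0-1] = -2727.0254 N (compression)
  F[0-2] = +811.0966 N (tension)
  F[1-2] = +1326.2059 N (tension)
  F[1-3] = +686.4138 N (tension)
  F[2-3] = -1311.6123 N (compression)
  F[2-4] = +1412.9122 N (tension)
  F[3-4] = +1212.9705 N (tension)
  F[3-5] = +189.1445 N (tension)
  F[4-5] = -520.7135 N (compression)
  F[4-6] = -108.1478 N (compression)
  F[5-6] = +507.7687 N (tension)
  Rx@0 = -308.7000 N
  Ry@0 = +2680.3480 N
  Ry@6 = -496.1180 N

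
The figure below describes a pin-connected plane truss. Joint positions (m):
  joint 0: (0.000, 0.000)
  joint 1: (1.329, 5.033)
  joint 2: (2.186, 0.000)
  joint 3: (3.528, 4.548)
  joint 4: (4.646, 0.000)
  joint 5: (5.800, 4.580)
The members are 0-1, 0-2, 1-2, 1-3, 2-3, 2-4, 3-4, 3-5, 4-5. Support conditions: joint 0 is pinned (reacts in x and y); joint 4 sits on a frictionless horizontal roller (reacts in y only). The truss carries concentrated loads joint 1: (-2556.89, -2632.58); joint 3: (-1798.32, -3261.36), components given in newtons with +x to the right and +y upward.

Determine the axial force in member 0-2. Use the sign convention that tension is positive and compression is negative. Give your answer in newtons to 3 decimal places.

-2455.427

N=6 nodes, M=9 members, R=3 reactions → 2N=12, M+R=12
member 0 (0-1): L=5.2055, (cx,cy)=(0.2553,0.9669)
member 1 (0-2): L=2.1860, (cx,cy)=(1.0000,0.0000)
member 2 (1-2): L=5.1054, (cx,cy)=(0.1679,-0.9858)
member 3 (1-3): L=2.2518, (cx,cy)=(0.9765,-0.2154)
member 4 (2-3): L=4.7419, (cx,cy)=(0.2830,0.9591)
member 5 (2-4): L=2.4600, (cx,cy)=(1.0000,0.0000)
member 6 (3-4): L=4.6834, (cx,cy)=(0.2387,-0.9711)
member 7 (3-5): L=2.2722, (cx,cy)=(0.9999,0.0141)
member 8 (4-5): L=4.7231, (cx,cy)=(0.2443,0.9697)
solve A·x = −loads:
  F[0-1] = -7441.1873 N (compression)
  F[0-2] = -2455.4271 N (compression)
  F[1-2] = +4655.4947 N (tension)
  F[1-3] = -127.3536 N (compression)
  F[2-3] = -4785.0667 N (compression)
  F[2-4] = -319.7283 N (compression)
  F[3-4] = +1339.3696 N (tension)
  F[3-5] = -0.0000 N (tension)
  F[4-5] = +0.0000 N (tension)
  Rx@0 = +4355.2100 N
  Ry@0 = +7194.5878 N
  Ry@4 = -1300.6478 N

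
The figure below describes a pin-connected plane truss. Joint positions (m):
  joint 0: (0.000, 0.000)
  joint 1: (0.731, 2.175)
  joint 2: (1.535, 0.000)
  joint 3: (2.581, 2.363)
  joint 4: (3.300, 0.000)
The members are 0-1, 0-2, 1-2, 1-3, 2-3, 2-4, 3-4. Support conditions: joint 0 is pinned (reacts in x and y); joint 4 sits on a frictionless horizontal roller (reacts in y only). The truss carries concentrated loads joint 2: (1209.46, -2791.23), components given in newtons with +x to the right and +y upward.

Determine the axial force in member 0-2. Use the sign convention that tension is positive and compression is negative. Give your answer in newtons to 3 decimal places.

1711.207

N=5 nodes, M=7 members, R=3 reactions → 2N=10, M+R=10
member 0 (0-1): L=2.2946, (cx,cy)=(0.3186,0.9479)
member 1 (0-2): L=1.5350, (cx,cy)=(1.0000,0.0000)
member 2 (1-2): L=2.3188, (cx,cy)=(0.3467,-0.9380)
member 3 (1-3): L=1.8595, (cx,cy)=(0.9949,0.1011)
member 4 (2-3): L=2.5842, (cx,cy)=(0.4048,0.9144)
member 5 (2-4): L=1.7650, (cx,cy)=(1.0000,0.0000)
member 6 (3-4): L=2.4700, (cx,cy)=(0.2911,-0.9567)
solve A·x = −loads:
  F[0-1] = -1574.9463 N (compression)
  F[0-2] = +1711.2067 N (tension)
  F[1-2] = +1481.6011 N (tension)
  F[1-3] = -1020.6837 N (compression)
  F[2-3] = +1532.7111 N (tension)
  F[2-4] = +395.0529 N (tension)
  F[3-4] = -1357.1169 N (compression)
  Rx@0 = -1209.4600 N
  Ry@0 = +1492.8851 N
  Ry@4 = +1298.3449 N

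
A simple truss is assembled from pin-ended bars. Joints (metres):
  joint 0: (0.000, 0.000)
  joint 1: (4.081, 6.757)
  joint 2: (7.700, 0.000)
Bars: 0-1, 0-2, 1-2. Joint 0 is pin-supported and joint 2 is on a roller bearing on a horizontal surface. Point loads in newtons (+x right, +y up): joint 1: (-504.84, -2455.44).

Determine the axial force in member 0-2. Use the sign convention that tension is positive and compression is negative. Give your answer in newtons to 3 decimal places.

459.737

N=3 nodes, M=3 members, R=3 reactions → 2N=6, M+R=6
member 0 (0-1): L=7.8938, (cx,cy)=(0.5170,0.8560)
member 1 (0-2): L=7.7000, (cx,cy)=(1.0000,0.0000)
member 2 (1-2): L=7.6651, (cx,cy)=(0.4721,-0.8815)
solve A·x = −loads:
  F[0-1] = -1865.7549 N (compression)
  F[0-2] = +459.7366 N (tension)
  F[1-2] = -973.7332 N (compression)
  Rx@0 = +504.8400 N
  Ry@0 = +1597.0703 N
  Ry@2 = +858.3697 N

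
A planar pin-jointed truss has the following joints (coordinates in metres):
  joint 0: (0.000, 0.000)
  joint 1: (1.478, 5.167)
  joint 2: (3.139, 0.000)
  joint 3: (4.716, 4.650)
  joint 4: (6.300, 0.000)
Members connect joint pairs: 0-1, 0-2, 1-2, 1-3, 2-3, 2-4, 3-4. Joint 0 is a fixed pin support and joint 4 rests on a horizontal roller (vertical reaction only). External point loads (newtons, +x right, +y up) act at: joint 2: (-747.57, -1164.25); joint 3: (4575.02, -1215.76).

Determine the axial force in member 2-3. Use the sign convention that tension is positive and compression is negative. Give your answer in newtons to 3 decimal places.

N=5 nodes, M=7 members, R=3 reactions → 2N=10, M+R=10
member 0 (0-1): L=5.3742, (cx,cy)=(0.2750,0.9614)
member 1 (0-2): L=3.1390, (cx,cy)=(1.0000,0.0000)
member 2 (1-2): L=5.4274, (cx,cy)=(0.3060,-0.9520)
member 3 (1-3): L=3.2790, (cx,cy)=(0.9875,-0.1577)
member 4 (2-3): L=4.9101, (cx,cy)=(0.3212,0.9470)
member 5 (2-4): L=3.1610, (cx,cy)=(1.0000,0.0000)
member 6 (3-4): L=4.9124, (cx,cy)=(0.3225,-0.9466)
solve A·x = −loads:
  F[0-1] = +2586.7103 N (tension)
  F[0-2] = +3116.0632 N (tension)
  F[1-2] = -2879.4072 N (compression)
  F[1-3] = +1612.7703 N (tension)
  F[2-3] = +4123.9860 N (tension)
  F[2-4] = +1657.9118 N (tension)
  F[3-4] = -5141.6073 N (compression)
  Rx@0 = -3827.4500 N
  Ry@0 = -2486.9659 N
  Ry@4 = +4866.9759 N

4123.986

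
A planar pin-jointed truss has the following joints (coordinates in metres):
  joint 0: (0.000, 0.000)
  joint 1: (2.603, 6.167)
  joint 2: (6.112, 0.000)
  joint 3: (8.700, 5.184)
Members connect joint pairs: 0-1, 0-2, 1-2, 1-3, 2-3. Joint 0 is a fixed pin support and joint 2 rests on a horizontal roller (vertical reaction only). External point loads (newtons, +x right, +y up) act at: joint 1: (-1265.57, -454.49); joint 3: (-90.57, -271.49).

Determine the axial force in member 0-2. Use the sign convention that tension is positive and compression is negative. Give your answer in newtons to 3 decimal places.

N=4 nodes, M=5 members, R=3 reactions → 2N=8, M+R=8
member 0 (0-1): L=6.6938, (cx,cy)=(0.3889,0.9213)
member 1 (0-2): L=6.1120, (cx,cy)=(1.0000,0.0000)
member 2 (1-2): L=7.0954, (cx,cy)=(0.4945,-0.8692)
member 3 (1-3): L=6.1757, (cx,cy)=(0.9873,-0.1592)
member 4 (2-3): L=5.7941, (cx,cy)=(0.4467,0.8947)
solve A·x = −loads:
  F[0-1] = -1627.8725 N (compression)
  F[0-2] = -723.1174 N (compression)
  F[1-2] = +1194.9008 N (tension)
  F[1-3] = +42.1533 N (tension)
  F[2-3] = -295.9422 N (compression)
  Rx@0 = +1356.1400 N
  Ry@0 = +1499.7504 N
  Ry@2 = -773.7704 N

-723.117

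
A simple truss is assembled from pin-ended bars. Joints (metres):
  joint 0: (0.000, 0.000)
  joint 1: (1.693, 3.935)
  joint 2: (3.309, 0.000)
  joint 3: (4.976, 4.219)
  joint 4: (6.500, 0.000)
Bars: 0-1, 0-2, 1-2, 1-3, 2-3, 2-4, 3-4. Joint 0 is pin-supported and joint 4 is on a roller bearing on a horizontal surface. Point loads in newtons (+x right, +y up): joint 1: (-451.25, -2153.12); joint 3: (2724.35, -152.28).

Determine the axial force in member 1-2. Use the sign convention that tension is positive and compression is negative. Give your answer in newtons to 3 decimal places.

-2073.445

N=5 nodes, M=7 members, R=3 reactions → 2N=10, M+R=10
member 0 (0-1): L=4.2837, (cx,cy)=(0.3952,0.9186)
member 1 (0-2): L=3.3090, (cx,cy)=(1.0000,0.0000)
member 2 (1-2): L=4.2539, (cx,cy)=(0.3799,-0.9250)
member 3 (1-3): L=3.2953, (cx,cy)=(0.9963,0.0862)
member 4 (2-3): L=4.5364, (cx,cy)=(0.3675,0.9300)
member 5 (2-4): L=3.1910, (cx,cy)=(1.0000,0.0000)
member 6 (3-4): L=4.4858, (cx,cy)=(0.3397,-0.9405)
solve A·x = −loads:
  F[0-1] = -144.6632 N (compression)
  F[0-2] = +2330.2730 N (tension)
  F[1-2] = -2073.4450 N (compression)
  F[1-3] = +1186.1642 N (tension)
  F[2-3] = +2062.2951 N (tension)
  F[2-4] = +784.7621 N (tension)
  F[3-4] = -2309.9067 N (compression)
  Rx@0 = -2273.1000 N
  Ry@0 = +132.8859 N
  Ry@4 = +2172.5141 N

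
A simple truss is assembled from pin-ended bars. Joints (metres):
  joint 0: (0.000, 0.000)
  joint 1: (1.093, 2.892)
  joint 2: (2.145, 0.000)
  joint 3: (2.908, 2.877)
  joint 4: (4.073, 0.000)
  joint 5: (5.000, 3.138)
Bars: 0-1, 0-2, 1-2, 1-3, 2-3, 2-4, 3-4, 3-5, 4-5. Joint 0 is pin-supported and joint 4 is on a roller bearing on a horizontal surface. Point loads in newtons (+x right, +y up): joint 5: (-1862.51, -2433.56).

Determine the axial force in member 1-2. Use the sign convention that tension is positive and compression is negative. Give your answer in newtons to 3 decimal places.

943.329

N=6 nodes, M=9 members, R=3 reactions → 2N=12, M+R=12
member 0 (0-1): L=3.0917, (cx,cy)=(0.3535,0.9354)
member 1 (0-2): L=2.1450, (cx,cy)=(1.0000,0.0000)
member 2 (1-2): L=3.0774, (cx,cy)=(0.3418,-0.9398)
member 3 (1-3): L=1.8151, (cx,cy)=(1.0000,-0.0083)
member 4 (2-3): L=2.9765, (cx,cy)=(0.2563,0.9666)
member 5 (2-4): L=1.9280, (cx,cy)=(1.0000,0.0000)
member 6 (3-4): L=3.1039, (cx,cy)=(0.3753,-0.9269)
member 7 (3-5): L=2.1082, (cx,cy)=(0.9923,0.1238)
member 8 (4-5): L=3.2721, (cx,cy)=(0.2833,0.9590)
solve A·x = −loads:
  F[0-1] = -941.9082 N (compression)
  F[0-2] = -1529.5147 N (compression)
  F[1-2] = +943.3294 N (tension)
  F[1-3] = -655.4924 N (compression)
  F[2-3] = -917.1450 N (compression)
  F[2-4] = -971.9344 N (compression)
  F[3-4] = +790.7558 N (tension)
  F[3-5] = -1196.5761 N (compression)
  F[4-5] = -2383.0586 N (compression)
  Rx@0 = +1862.5100 N
  Ry@0 = +881.0818 N
  Ry@4 = +1552.4782 N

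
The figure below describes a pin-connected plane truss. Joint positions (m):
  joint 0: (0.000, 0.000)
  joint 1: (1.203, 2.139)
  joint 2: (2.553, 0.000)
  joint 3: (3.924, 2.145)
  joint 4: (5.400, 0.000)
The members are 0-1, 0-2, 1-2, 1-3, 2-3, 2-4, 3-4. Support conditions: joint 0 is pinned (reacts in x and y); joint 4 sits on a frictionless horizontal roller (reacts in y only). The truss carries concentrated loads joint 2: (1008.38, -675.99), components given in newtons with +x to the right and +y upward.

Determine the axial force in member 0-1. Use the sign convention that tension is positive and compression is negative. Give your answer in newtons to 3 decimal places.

-408.896

N=5 nodes, M=7 members, R=3 reactions → 2N=10, M+R=10
member 0 (0-1): L=2.4541, (cx,cy)=(0.4902,0.8716)
member 1 (0-2): L=2.5530, (cx,cy)=(1.0000,0.0000)
member 2 (1-2): L=2.5294, (cx,cy)=(0.5337,-0.8457)
member 3 (1-3): L=2.7210, (cx,cy)=(1.0000,0.0022)
member 4 (2-3): L=2.5457, (cx,cy)=(0.5386,0.8426)
member 5 (2-4): L=2.8470, (cx,cy)=(1.0000,0.0000)
member 6 (3-4): L=2.6038, (cx,cy)=(0.5669,-0.8238)
solve A·x = −loads:
  F[0-1] = -408.8958 N (compression)
  F[0-2] = +1208.8220 N (tension)
  F[1-2] = +420.3357 N (tension)
  F[1-3] = -424.7869 N (compression)
  F[2-3] = +380.4091 N (tension)
  F[2-4] = +219.9158 N (tension)
  F[3-4] = -387.9467 N (compression)
  Rx@0 = -1008.3800 N
  Ry@0 = +356.3970 N
  Ry@4 = +319.5930 N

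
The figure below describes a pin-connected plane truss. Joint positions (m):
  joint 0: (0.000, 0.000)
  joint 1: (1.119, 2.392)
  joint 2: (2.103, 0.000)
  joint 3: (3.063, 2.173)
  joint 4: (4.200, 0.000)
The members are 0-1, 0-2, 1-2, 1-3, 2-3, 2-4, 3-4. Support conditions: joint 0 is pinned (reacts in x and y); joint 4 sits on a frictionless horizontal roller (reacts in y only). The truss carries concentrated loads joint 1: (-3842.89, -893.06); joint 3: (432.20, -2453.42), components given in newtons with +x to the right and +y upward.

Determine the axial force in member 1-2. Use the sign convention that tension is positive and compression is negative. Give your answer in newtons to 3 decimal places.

N=5 nodes, M=7 members, R=3 reactions → 2N=10, M+R=10
member 0 (0-1): L=2.6408, (cx,cy)=(0.4237,0.9058)
member 1 (0-2): L=2.1030, (cx,cy)=(1.0000,0.0000)
member 2 (1-2): L=2.5865, (cx,cy)=(0.3804,-0.9248)
member 3 (1-3): L=1.9563, (cx,cy)=(0.9937,-0.1119)
member 4 (2-3): L=2.3756, (cx,cy)=(0.4041,0.9147)
member 5 (2-4): L=2.0970, (cx,cy)=(1.0000,0.0000)
member 6 (3-4): L=2.4525, (cx,cy)=(0.4636,-0.8860)
solve A·x = −loads:
  F[0-1] = -3625.9161 N (compression)
  F[0-2] = -1874.2616 N (compression)
  F[1-2] = +2416.7086 N (tension)
  F[1-3] = +1395.8260 N (tension)
  F[2-3] = -2443.3780 N (compression)
  F[2-4] = +32.5327 N (tension)
  F[3-4] = -70.1725 N (compression)
  Rx@0 = +3410.6900 N
  Ry@0 = +3284.3044 N
  Ry@4 = +62.1756 N

2416.709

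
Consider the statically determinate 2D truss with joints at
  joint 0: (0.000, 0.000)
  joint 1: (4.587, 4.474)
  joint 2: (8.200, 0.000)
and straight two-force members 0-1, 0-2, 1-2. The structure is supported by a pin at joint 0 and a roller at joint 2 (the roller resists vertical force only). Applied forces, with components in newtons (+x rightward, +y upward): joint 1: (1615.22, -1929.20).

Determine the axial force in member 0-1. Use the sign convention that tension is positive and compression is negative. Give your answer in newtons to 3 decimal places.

44.764

N=3 nodes, M=3 members, R=3 reactions → 2N=6, M+R=6
member 0 (0-1): L=6.4076, (cx,cy)=(0.7159,0.6982)
member 1 (0-2): L=8.2000, (cx,cy)=(1.0000,0.0000)
member 2 (1-2): L=5.7507, (cx,cy)=(0.6283,-0.7780)
solve A·x = −loads:
  F[0-1] = +44.7636 N (tension)
  F[0-2] = +1583.1751 N (tension)
  F[1-2] = -2519.8867 N (compression)
  Rx@0 = -1615.2200 N
  Ry@0 = -31.2554 N
  Ry@2 = +1960.4554 N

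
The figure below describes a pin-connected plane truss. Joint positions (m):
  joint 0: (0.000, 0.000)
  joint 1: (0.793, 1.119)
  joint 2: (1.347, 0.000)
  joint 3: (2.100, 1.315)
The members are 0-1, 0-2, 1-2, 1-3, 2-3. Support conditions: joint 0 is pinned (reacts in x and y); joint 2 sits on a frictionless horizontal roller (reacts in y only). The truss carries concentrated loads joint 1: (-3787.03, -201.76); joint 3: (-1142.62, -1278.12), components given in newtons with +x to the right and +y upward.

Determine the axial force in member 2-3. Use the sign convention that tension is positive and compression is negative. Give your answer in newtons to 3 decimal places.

-1395.188

N=4 nodes, M=5 members, R=3 reactions → 2N=8, M+R=8
member 0 (0-1): L=1.3715, (cx,cy)=(0.5782,0.8159)
member 1 (0-2): L=1.3470, (cx,cy)=(1.0000,0.0000)
member 2 (1-2): L=1.2486, (cx,cy)=(0.4437,-0.8962)
member 3 (1-3): L=1.3216, (cx,cy)=(0.9889,0.1483)
member 4 (2-3): L=1.5153, (cx,cy)=(0.4969,0.8678)
solve A·x = −loads:
  F[0-1] = -4449.0742 N (compression)
  F[0-2] = -2357.1980 N (compression)
  F[1-2] = +3750.1733 N (tension)
  F[1-3] = -454.3466 N (compression)
  F[2-3] = -1395.1882 N (compression)
  Rx@0 = +4929.6500 N
  Ry@0 = +3629.9796 N
  Ry@2 = -2150.0996 N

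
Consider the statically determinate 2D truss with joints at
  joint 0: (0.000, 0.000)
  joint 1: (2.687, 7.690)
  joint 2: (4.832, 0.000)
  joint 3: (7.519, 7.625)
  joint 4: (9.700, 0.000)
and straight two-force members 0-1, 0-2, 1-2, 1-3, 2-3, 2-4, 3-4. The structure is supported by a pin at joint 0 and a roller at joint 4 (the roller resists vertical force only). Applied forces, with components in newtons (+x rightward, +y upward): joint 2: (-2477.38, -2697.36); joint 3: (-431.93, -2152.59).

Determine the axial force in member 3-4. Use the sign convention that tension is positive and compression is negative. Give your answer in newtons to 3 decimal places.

-2779.917

N=5 nodes, M=7 members, R=3 reactions → 2N=10, M+R=10
member 0 (0-1): L=8.1459, (cx,cy)=(0.3299,0.9440)
member 1 (0-2): L=4.8320, (cx,cy)=(1.0000,0.0000)
member 2 (1-2): L=7.9836, (cx,cy)=(0.2687,-0.9632)
member 3 (1-3): L=4.8324, (cx,cy)=(0.9999,-0.0135)
member 4 (2-3): L=8.0846, (cx,cy)=(0.3324,0.9432)
member 5 (2-4): L=4.8680, (cx,cy)=(1.0000,0.0000)
member 6 (3-4): L=7.9308, (cx,cy)=(0.2750,-0.9614)
solve A·x = −loads:
  F[0-1] = -2306.3004 N (compression)
  F[0-2] = -2148.5578 N (compression)
  F[1-2] = +2279.5072 N (tension)
  F[1-3] = -1373.3284 N (compression)
  F[2-3] = +531.9075 N (tension)
  F[2-4] = +764.4890 N (tension)
  F[3-4] = -2779.9173 N (compression)
  Rx@0 = +2909.3100 N
  Ry@0 = +2177.2179 N
  Ry@4 = +2672.7321 N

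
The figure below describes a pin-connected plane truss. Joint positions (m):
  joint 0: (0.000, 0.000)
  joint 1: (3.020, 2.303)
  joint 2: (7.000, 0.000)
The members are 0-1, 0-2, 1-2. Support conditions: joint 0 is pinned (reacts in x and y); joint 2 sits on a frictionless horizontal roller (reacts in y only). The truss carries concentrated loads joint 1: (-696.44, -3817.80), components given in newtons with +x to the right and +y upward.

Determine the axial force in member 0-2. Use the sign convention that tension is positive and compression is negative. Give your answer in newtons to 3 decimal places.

N=3 nodes, M=3 members, R=3 reactions → 2N=6, M+R=6
member 0 (0-1): L=3.7979, (cx,cy)=(0.7952,0.6064)
member 1 (0-2): L=7.0000, (cx,cy)=(1.0000,0.0000)
member 2 (1-2): L=4.5983, (cx,cy)=(0.8655,-0.5008)
solve A·x = −loads:
  F[0-1] = -3957.5906 N (compression)
  F[0-2] = +2450.5243 N (tension)
  F[1-2] = -2831.2072 N (compression)
  Rx@0 = +696.4400 N
  Ry@0 = +2399.8208 N
  Ry@2 = +1417.9792 N

2450.524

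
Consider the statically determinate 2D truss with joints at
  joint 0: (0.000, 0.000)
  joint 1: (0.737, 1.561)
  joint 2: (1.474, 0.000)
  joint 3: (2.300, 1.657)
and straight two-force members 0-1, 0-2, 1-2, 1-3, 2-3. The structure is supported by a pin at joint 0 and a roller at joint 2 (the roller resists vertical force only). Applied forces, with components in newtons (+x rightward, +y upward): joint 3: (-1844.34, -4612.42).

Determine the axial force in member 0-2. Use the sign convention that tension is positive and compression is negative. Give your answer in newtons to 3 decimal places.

-2085.784

N=4 nodes, M=5 members, R=3 reactions → 2N=8, M+R=8
member 0 (0-1): L=1.7262, (cx,cy)=(0.4269,0.9043)
member 1 (0-2): L=1.4740, (cx,cy)=(1.0000,0.0000)
member 2 (1-2): L=1.7262, (cx,cy)=(0.4269,-0.9043)
member 3 (1-3): L=1.5659, (cx,cy)=(0.9981,0.0613)
member 4 (2-3): L=1.8515, (cx,cy)=(0.4461,0.8950)
solve A·x = −loads:
  F[0-1] = +565.5209 N (tension)
  F[0-2] = -2085.7838 N (compression)
  F[1-2] = -533.6466 N (compression)
  F[1-3] = +470.1635 N (tension)
  F[2-3] = -5185.9399 N (compression)
  Rx@0 = +1844.3400 N
  Ry@0 = -511.3891 N
  Ry@2 = +5123.8091 N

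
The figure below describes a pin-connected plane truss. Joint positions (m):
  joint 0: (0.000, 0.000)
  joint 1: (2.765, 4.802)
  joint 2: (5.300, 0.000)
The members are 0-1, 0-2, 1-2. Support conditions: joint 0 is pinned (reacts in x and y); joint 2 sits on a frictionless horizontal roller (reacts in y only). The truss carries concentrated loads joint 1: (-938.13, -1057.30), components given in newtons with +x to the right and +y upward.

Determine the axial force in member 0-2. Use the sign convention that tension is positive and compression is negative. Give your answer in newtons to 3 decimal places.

-157.521

N=3 nodes, M=3 members, R=3 reactions → 2N=6, M+R=6
member 0 (0-1): L=5.5412, (cx,cy)=(0.4990,0.8666)
member 1 (0-2): L=5.3000, (cx,cy)=(1.0000,0.0000)
member 2 (1-2): L=5.4300, (cx,cy)=(0.4668,-0.8843)
solve A·x = −loads:
  F[0-1] = -1564.3671 N (compression)
  F[0-2] = -157.5215 N (compression)
  F[1-2] = +337.4159 N (tension)
  Rx@0 = +938.1300 N
  Ry@0 = +1355.6898 N
  Ry@2 = -298.3898 N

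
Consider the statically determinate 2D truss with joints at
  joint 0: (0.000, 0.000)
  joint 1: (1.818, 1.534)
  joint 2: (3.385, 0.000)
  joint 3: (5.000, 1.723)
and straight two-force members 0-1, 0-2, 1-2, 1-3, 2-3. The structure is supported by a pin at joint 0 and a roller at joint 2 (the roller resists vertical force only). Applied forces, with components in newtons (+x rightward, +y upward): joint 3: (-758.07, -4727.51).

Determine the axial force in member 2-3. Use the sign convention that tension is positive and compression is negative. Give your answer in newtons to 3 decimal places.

-6796.218

N=4 nodes, M=5 members, R=3 reactions → 2N=8, M+R=8
member 0 (0-1): L=2.3787, (cx,cy)=(0.7643,0.6449)
member 1 (0-2): L=3.3850, (cx,cy)=(1.0000,0.0000)
member 2 (1-2): L=2.1929, (cx,cy)=(0.7146,-0.6995)
member 3 (1-3): L=3.1876, (cx,cy)=(0.9982,0.0593)
member 4 (2-3): L=2.3616, (cx,cy)=(0.6839,0.7296)
solve A·x = −loads:
  F[0-1] = +2899.1973 N (tension)
  F[0-2] = -2973.8643 N (compression)
  F[1-2] = -2342.4168 N (compression)
  F[1-3] = +3896.5199 N (tension)
  F[2-3] = -6796.2184 N (compression)
  Rx@0 = +758.0700 N
  Ry@0 = -1869.6526 N
  Ry@2 = +6597.1626 N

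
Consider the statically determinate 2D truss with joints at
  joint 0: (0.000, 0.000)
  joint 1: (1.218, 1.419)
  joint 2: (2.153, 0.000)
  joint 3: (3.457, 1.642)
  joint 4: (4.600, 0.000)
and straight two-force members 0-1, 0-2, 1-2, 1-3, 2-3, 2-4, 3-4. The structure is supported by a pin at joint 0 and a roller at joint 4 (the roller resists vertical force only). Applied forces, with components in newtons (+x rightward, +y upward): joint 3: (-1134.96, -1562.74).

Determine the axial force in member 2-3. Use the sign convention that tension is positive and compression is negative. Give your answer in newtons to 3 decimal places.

N=5 nodes, M=7 members, R=3 reactions → 2N=10, M+R=10
member 0 (0-1): L=1.8700, (cx,cy)=(0.6513,0.7588)
member 1 (0-2): L=2.1530, (cx,cy)=(1.0000,0.0000)
member 2 (1-2): L=1.6993, (cx,cy)=(0.5502,-0.8350)
member 3 (1-3): L=2.2501, (cx,cy)=(0.9951,0.0991)
member 4 (2-3): L=2.0968, (cx,cy)=(0.6219,0.7831)
member 5 (2-4): L=2.4470, (cx,cy)=(1.0000,0.0000)
member 6 (3-4): L=2.0007, (cx,cy)=(0.5713,-0.8207)
solve A·x = −loads:
  F[0-1] = -1045.6440 N (compression)
  F[0-2] = -453.9115 N (compression)
  F[1-2] = +815.4487 N (tension)
  F[1-3] = -1135.3066 N (compression)
  F[2-3] = -869.5226 N (compression)
  F[2-4] = +535.5127 N (tension)
  F[3-4] = -937.3361 N (compression)
  Rx@0 = +1134.9600 N
  Ry@0 = +793.4383 N
  Ry@4 = +769.3017 N

-869.523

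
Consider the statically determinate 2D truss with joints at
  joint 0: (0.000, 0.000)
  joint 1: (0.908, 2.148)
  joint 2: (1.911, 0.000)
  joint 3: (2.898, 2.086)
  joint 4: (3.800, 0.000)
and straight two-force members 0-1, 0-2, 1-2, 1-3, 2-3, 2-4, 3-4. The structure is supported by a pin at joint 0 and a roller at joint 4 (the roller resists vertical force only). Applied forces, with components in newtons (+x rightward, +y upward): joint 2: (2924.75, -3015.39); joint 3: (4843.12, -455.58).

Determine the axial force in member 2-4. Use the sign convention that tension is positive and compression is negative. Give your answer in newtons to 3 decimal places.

N=5 nodes, M=7 members, R=3 reactions → 2N=10, M+R=10
member 0 (0-1): L=2.3320, (cx,cy)=(0.3894,0.9211)
member 1 (0-2): L=1.9110, (cx,cy)=(1.0000,0.0000)
member 2 (1-2): L=2.3706, (cx,cy)=(0.4231,-0.9061)
member 3 (1-3): L=1.9910, (cx,cy)=(0.9995,-0.0311)
member 4 (2-3): L=2.3077, (cx,cy)=(0.4277,0.9039)
member 5 (2-4): L=1.8890, (cx,cy)=(1.0000,0.0000)
member 6 (3-4): L=2.2727, (cx,cy)=(0.3969,-0.9179)
solve A·x = −loads:
  F[0-1] = +1141.6002 N (tension)
  F[0-2] = +7323.3763 N (tension)
  F[1-2] = -1193.1401 N (compression)
  F[1-3] = +949.7639 N (tension)
  F[2-3] = +4531.8877 N (tension)
  F[2-4] = +1955.5505 N (tension)
  F[3-4] = -4927.1712 N (compression)
  Rx@0 = -7767.8700 N
  Ry@0 = -1051.5114 N
  Ry@4 = +4522.4814 N

1955.550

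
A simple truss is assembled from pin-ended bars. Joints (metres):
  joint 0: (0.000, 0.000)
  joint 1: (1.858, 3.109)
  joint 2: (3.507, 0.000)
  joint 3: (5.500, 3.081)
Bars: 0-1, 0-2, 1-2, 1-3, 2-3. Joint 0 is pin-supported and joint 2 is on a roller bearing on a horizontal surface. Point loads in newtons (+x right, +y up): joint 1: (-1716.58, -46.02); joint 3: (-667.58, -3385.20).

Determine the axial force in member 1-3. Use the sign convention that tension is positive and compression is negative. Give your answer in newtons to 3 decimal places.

N=4 nodes, M=5 members, R=3 reactions → 2N=8, M+R=8
member 0 (0-1): L=3.6219, (cx,cy)=(0.5130,0.8584)
member 1 (0-2): L=3.5070, (cx,cy)=(1.0000,0.0000)
member 2 (1-2): L=3.5192, (cx,cy)=(0.4686,-0.8834)
member 3 (1-3): L=3.6421, (cx,cy)=(1.0000,-0.0077)
member 4 (2-3): L=3.6694, (cx,cy)=(0.5431,0.8396)
solve A·x = −loads:
  F[0-1] = -240.1171 N (compression)
  F[0-2] = -2260.9817 N (compression)
  F[1-2] = +168.0385 N (tension)
  F[1-3] = +1514.7093 N (tension)
  F[2-3] = -4017.8434 N (compression)
  Rx@0 = +2384.1600 N
  Ry@0 = +206.1148 N
  Ry@2 = +3225.1052 N

1514.709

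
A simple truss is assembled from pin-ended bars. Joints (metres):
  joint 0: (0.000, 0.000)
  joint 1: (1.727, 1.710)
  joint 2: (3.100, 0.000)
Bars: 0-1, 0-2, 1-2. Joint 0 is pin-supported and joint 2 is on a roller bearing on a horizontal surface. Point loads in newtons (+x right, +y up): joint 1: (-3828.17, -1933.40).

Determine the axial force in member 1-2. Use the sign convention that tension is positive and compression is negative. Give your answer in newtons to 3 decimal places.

1326.797

N=3 nodes, M=3 members, R=3 reactions → 2N=6, M+R=6
member 0 (0-1): L=2.4304, (cx,cy)=(0.7106,0.7036)
member 1 (0-2): L=3.1000, (cx,cy)=(1.0000,0.0000)
member 2 (1-2): L=2.1930, (cx,cy)=(0.6261,-0.7798)
solve A·x = −loads:
  F[0-1] = -4218.2691 N (compression)
  F[0-2] = -830.6867 N (compression)
  F[1-2] = +1326.7970 N (tension)
  Rx@0 = +3828.1700 N
  Ry@0 = +2967.9771 N
  Ry@2 = -1034.5771 N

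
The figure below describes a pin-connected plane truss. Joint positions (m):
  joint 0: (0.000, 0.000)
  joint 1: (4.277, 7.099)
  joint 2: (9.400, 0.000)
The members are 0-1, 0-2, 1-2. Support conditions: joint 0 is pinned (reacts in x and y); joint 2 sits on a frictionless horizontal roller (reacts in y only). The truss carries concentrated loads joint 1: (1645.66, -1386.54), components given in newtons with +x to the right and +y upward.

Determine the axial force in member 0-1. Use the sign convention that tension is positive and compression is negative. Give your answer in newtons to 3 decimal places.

N=3 nodes, M=3 members, R=3 reactions → 2N=6, M+R=6
member 0 (0-1): L=8.2879, (cx,cy)=(0.5161,0.8566)
member 1 (0-2): L=9.4000, (cx,cy)=(1.0000,0.0000)
member 2 (1-2): L=8.7545, (cx,cy)=(0.5852,-0.8109)
solve A·x = −loads:
  F[0-1] = +568.7426 N (tension)
  F[0-2] = +1352.1567 N (tension)
  F[1-2] = -2310.6441 N (compression)
  Rx@0 = -1645.6600 N
  Ry@0 = -487.1591 N
  Ry@2 = +1873.6991 N

568.743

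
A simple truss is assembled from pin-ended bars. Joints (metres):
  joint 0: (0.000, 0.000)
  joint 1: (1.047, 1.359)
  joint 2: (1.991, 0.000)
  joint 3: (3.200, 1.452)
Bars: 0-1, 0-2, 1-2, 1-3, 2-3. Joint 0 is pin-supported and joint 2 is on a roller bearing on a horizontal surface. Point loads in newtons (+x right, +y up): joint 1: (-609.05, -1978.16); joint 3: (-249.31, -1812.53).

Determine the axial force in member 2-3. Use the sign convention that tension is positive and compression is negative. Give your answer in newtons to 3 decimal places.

-2432.045

N=4 nodes, M=5 members, R=3 reactions → 2N=8, M+R=8
member 0 (0-1): L=1.7155, (cx,cy)=(0.6103,0.7922)
member 1 (0-2): L=1.9910, (cx,cy)=(1.0000,0.0000)
member 2 (1-2): L=1.6547, (cx,cy)=(0.5705,-0.8213)
member 3 (1-3): L=2.1550, (cx,cy)=(0.9991,0.0432)
member 4 (2-3): L=1.8894, (cx,cy)=(0.6399,0.7685)
solve A·x = −loads:
  F[0-1] = -548.9012 N (compression)
  F[0-2] = -523.3644 N (compression)
  F[1-2] = -1810.4072 N (compression)
  F[1-3] = +1308.1062 N (tension)
  F[2-3] = -2432.0451 N (compression)
  Rx@0 = +858.3600 N
  Ry@0 = +434.8224 N
  Ry@2 = +3355.8676 N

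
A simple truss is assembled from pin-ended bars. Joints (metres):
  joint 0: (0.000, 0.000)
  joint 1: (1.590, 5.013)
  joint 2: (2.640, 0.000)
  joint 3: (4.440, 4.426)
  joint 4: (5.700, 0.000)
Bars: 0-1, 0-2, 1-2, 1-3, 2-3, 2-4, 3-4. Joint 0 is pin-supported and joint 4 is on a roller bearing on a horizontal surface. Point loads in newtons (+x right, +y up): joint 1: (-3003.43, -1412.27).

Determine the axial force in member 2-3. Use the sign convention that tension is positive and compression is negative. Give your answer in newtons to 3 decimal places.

N=5 nodes, M=7 members, R=3 reactions → 2N=10, M+R=10
member 0 (0-1): L=5.2591, (cx,cy)=(0.3023,0.9532)
member 1 (0-2): L=2.6400, (cx,cy)=(1.0000,0.0000)
member 2 (1-2): L=5.1218, (cx,cy)=(0.2050,-0.9788)
member 3 (1-3): L=2.9098, (cx,cy)=(0.9794,-0.2017)
member 4 (2-3): L=4.7780, (cx,cy)=(0.3767,0.9263)
member 5 (2-4): L=3.0600, (cx,cy)=(1.0000,0.0000)
member 6 (3-4): L=4.6019, (cx,cy)=(0.2738,-0.9618)
solve A·x = −loads:
  F[0-1] = -3839.4343 N (compression)
  F[0-2] = -1842.6448 N (compression)
  F[1-2] = +1994.5498 N (tension)
  F[1-3] = +1463.8438 N (tension)
  F[2-3] = -2107.4531 N (compression)
  F[2-4] = -639.8183 N (compression)
  F[3-4] = +2336.7868 N (tension)
  Rx@0 = +3003.4300 N
  Ry@0 = +3659.7586 N
  Ry@4 = -2247.4886 N

-2107.453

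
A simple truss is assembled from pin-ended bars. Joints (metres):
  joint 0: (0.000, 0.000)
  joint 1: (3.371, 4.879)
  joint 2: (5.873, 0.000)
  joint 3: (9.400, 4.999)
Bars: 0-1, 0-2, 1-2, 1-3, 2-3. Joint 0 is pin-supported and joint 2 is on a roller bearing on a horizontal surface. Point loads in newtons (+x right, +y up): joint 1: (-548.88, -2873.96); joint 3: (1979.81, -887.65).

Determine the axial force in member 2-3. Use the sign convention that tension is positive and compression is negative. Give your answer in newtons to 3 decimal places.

-1150.729

N=4 nodes, M=5 members, R=3 reactions → 2N=8, M+R=8
member 0 (0-1): L=5.9303, (cx,cy)=(0.5684,0.8227)
member 1 (0-2): L=5.8730, (cx,cy)=(1.0000,0.0000)
member 2 (1-2): L=5.4831, (cx,cy)=(0.4563,-0.8898)
member 3 (1-3): L=6.0302, (cx,cy)=(0.9998,0.0199)
member 4 (2-3): L=6.1180, (cx,cy)=(0.5765,0.8171)
solve A·x = −loads:
  F[0-1] = +653.8210 N (tension)
  F[0-2] = +1059.2732 N (tension)
  F[1-2] = -3775.2142 N (compression)
  F[1-3] = +2643.7254 N (tension)
  F[2-3] = -1150.7290 N (compression)
  Rx@0 = -1430.9300 N
  Ry@0 = -537.9156 N
  Ry@2 = +4299.5256 N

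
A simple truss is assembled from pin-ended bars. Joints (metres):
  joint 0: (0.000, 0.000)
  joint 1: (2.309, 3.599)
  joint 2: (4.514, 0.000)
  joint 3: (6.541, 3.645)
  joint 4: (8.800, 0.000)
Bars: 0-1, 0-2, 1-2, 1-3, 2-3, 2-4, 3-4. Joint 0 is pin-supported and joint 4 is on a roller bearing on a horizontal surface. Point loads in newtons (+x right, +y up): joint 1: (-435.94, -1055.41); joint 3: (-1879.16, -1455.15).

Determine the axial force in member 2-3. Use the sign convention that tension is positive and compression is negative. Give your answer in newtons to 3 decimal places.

-1185.871

N=5 nodes, M=7 members, R=3 reactions → 2N=10, M+R=10
member 0 (0-1): L=4.2760, (cx,cy)=(0.5400,0.8417)
member 1 (0-2): L=4.5140, (cx,cy)=(1.0000,0.0000)
member 2 (1-2): L=4.2208, (cx,cy)=(0.5224,-0.8527)
member 3 (1-3): L=4.2322, (cx,cy)=(0.9999,0.0109)
member 4 (2-3): L=4.1707, (cx,cy)=(0.4860,0.8740)
member 5 (2-4): L=4.2860, (cx,cy)=(1.0000,0.0000)
member 6 (3-4): L=4.2883, (cx,cy)=(0.5268,-0.8500)
solve A·x = −loads:
  F[0-1] = -2505.3400 N (compression)
  F[0-2] = -962.2438 N (compression)
  F[1-2] = +1215.4435 N (tension)
  F[1-3] = -1551.9770 N (compression)
  F[2-3] = -1185.8710 N (compression)
  F[2-4] = +249.0697 N (tension)
  F[3-4] = -472.8082 N (compression)
  Rx@0 = +2315.1000 N
  Ry@0 = +2108.6746 N
  Ry@4 = +401.8854 N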